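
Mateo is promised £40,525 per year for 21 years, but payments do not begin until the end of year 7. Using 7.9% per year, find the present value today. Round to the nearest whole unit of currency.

£259,219

Value one period before first payment (t=6): 40525 × [1 − (1+0.079)^(−21)] / 0.079 = 40525 × 10.094201 = 409,067.4951
Discount back 6 years: 409,067.4951 × (1+0.079)^(−6) = 409,067.4951 × 0.633682 = 259,218.6851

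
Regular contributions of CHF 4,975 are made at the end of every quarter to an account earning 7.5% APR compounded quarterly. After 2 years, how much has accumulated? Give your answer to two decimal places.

With 4 periods per year: i = 0.01875, n = 8.
Accumulation factor s(8|0.01875) = 8.545156; FV = 4975 × 8.545156 = 42,512.1507

CHF 42,512.15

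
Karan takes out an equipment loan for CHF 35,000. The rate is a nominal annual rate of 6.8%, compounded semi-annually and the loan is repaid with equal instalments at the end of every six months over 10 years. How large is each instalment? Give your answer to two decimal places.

CHF 2,440.41

Periodic rate i = 0.068/2 = 0.034; n = 10 × 2 = 20 periods.
PMT = 35000 / ( [1 − (1+0.034)^(−20)] / 0.034 ) = 35000 / 14.341867 = 2,440.4075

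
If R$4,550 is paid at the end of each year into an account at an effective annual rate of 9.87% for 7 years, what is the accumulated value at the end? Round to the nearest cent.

Accumulation factor s(7|0.0987) = 9.449371; FV = 4550 × 9.449371 = 42,994.6391

R$42,994.64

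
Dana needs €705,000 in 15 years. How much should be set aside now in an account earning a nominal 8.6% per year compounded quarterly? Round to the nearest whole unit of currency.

€196,737

Periodic rate i = 0.086/4 = 0.0215; n = 15 × 4 = 60 periods.
PV = FV·(1+i)^(−n) = 705,000 × 0.279060 = 196,737.3689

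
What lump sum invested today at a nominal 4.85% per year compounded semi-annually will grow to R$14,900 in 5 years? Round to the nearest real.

R$11,725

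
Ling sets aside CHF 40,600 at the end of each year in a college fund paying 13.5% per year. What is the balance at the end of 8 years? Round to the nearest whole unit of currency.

CHF 527,505

FV = PMT · [(1+i)^n − 1] / i = 40600 · 12.992731 = 527,504.8972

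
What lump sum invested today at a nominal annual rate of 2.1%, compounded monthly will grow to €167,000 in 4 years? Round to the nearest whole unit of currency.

i = 0.021/12 = 0.00175 per month; n = 4·12 = 48.
PV = 167,000 / (1 + 0.00175)^48 = 167,000 / 1.087549 = 153,556.2926

€153,556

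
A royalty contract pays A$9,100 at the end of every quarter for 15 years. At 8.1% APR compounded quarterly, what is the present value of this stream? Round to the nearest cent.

With 4 periods per year: i = 0.02025, n = 60.
PV = 9100 × [1 − (1+0.02025)^(−60)] / 0.02025 = 9100 × 34.551432 = 314,418.0271

A$314,418.03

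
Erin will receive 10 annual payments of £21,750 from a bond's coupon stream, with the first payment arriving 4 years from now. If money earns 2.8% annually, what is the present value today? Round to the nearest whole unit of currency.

PV at t=3 (ordinary 10-year annuity): 21750 × a(10|0.028) = 21750 × 8.617934 = 187,440.0629
Discount back 3 years: 187,440.0629 × (1+0.028)^(−3) = 187,440.0629 × 0.920493 = 172,537.3317

£172,537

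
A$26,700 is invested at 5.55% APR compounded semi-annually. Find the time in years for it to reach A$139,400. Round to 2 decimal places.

Periodic rate i = 0.0555/2 = 0.02775.
(1+i)^n = 139400/26700 = 5.22097, so n = ln 5.22097 / ln 1.02775 = 60.3788 half-years
= 60.3788/2 years

30.19 years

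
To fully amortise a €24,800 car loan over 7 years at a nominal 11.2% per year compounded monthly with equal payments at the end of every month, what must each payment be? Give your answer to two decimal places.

i = 0.112/12 = 0.00933333 per month; n = 7·12 = 84.
PMT = 24800 / ( [1 − (1+0.00933333)^(−84)] / 0.00933333 ) = 24800 / 58.045799 = 427.2488

€427.25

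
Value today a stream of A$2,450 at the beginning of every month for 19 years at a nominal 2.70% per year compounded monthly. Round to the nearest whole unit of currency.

A$437,581

Periodic rate i = 0.027/12 = 0.00225; n = 19 × 12 = 228 periods.
Annuity factor a(228|0.00225) × (1+i) = 178.604560; PV = 2450 × 178.604560 = 437,581.1712
(annuity-due: payments at period start, so ×(1+i).)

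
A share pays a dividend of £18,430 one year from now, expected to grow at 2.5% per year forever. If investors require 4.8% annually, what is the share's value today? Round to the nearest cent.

£801,304.35

PV = PMT / (i − g) = 18430 / (0.048 − 0.025) = 18430 / 0.023000 = 801,304.3478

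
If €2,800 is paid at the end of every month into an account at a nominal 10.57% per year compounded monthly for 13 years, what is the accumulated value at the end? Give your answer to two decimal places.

€930,696.47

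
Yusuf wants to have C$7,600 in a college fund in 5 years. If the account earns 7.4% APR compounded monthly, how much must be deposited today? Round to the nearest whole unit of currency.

Periodic rate i = 0.074/12 = 0.00616667; n = 5 × 12 = 60 periods.
PV = FV·(1+i)^(−n) = 7,600 × 0.691520 = 5,255.5487

C$5,256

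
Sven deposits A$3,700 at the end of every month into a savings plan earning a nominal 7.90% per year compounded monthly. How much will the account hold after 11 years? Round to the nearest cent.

Periodic rate i = 0.079/12 = 0.00658333; n = 11 × 12 = 132 periods.
FV = 3700 × [(1+0.00658333)^132 − 1] / 0.00658333 = 3700 × 209.277532 = 774,326.8676

A$774,326.87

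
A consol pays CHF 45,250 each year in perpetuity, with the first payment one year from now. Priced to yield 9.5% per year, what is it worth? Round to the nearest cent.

PV = C/r = 45250/0.095 = 476,315.7895

CHF 476,315.79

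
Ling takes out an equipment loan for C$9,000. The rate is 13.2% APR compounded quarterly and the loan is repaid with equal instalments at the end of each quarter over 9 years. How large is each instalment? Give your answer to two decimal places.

With 4 periods per year: i = 0.033, n = 36.
Annuity-PV factor = 20.886856; PMT = 9000 / 20.886856 = 430.8930

C$430.89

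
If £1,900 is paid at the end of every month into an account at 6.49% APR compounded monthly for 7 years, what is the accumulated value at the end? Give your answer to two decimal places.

£201,350.91

i = 0.0649/12 = 0.00540833 per month; n = 7·12 = 84.
Accumulation factor s(84|0.00540833) = 105.974163; FV = 1900 × 105.974163 = 201,350.9093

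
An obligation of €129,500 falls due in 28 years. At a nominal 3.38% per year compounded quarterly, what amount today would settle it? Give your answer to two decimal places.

€50,463.84

With 4 periods per year: i = 0.00845, n = 112.
PV = 129,500 / (1 + 0.00845)^112 = 129,500 / 2.566194 = 50,463.8399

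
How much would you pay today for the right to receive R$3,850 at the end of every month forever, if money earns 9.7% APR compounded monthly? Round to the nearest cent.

Periodic rate i = 0.097/12 = 0.00808333.
PV = C/r = 3850/0.00808333 = 476,288.6598

R$476,288.66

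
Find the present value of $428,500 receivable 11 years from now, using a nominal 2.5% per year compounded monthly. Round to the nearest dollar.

$325,570

i = 0.025/12 = 0.00208333 per month; n = 11·12 = 132.
PV = 428,500 / (1 + 0.00208333)^132 = 428,500 / 1.316154 = 325,569.7743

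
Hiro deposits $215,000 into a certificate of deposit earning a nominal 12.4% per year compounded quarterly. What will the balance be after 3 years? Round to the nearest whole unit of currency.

i = 0.124/4 = 0.031 per quarter; n = 3·4 = 12.
215,000 × (1+0.031)^12 = 215,000 × 1.442461 = 310,129.0461

$310,129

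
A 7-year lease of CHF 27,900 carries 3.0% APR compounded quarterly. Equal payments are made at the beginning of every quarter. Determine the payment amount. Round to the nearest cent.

With 4 periods per year: i = 0.0075, n = 28.
PMT = 27900 / ( [1 − (1+0.0075)^(−28)] / 0.0075 × (1+i) ) = 27900 / 25.359493 = 1,100.1797

CHF 1,100.18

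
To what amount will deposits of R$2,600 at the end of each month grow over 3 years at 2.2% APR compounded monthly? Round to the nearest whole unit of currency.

R$96,666

Periodic rate i = 0.022/12 = 0.00183333; n = 3 × 12 = 36 periods.
FV = 2600 × [(1+0.00183333)^36 − 1] / 0.00183333 = 2600 × 37.179366 = 96,666.3506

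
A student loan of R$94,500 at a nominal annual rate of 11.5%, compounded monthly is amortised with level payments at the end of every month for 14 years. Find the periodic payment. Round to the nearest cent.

R$1,134.05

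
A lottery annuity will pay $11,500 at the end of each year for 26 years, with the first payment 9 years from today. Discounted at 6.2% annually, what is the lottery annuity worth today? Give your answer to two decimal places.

$90,640.76

PV at t=8 (ordinary 26-year annuity): 11500 × a(26|0.062) = 11500 × 12.753278 = 146,662.6924
PV₀ = 146,662.6924 / (1+0.062)^8 = 146,662.6924 / 1.618066 = 90,640.7561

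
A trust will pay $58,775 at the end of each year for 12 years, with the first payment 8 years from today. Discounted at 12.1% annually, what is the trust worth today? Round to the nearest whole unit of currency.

$162,908

Value one period before first payment (t=7): 58775 × [1 − (1+0.121)^(−12)] / 0.121 = 58775 × 6.165778 = 362,393.5851
Discount back 7 years: 362,393.5851 × (1+0.121)^(−7) = 362,393.5851 × 0.449532 = 162,907.5504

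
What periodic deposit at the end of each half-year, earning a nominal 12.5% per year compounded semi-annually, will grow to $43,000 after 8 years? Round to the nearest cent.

$1,640.79

i = 0.125/2 = 0.0625 per half-year; n = 8·2 = 16.
FV-annuity factor = 26.206856; PMT = 43000 / 26.206856 = 1,640.7920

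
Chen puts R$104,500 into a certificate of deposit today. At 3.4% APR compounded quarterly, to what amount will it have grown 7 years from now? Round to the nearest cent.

R$132,446.83

i = 0.034/4 = 0.0085 per quarter; n = 7·4 = 28.
104,500 × (1+0.0085)^28 = 104,500 × 1.267434 = 132,446.8280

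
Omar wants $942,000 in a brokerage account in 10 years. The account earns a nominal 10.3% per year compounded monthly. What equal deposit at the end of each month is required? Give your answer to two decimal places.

With 12 periods per year: i = 0.00858333, n = 120.
FV-annuity factor = 208.401713; PMT = 942000 / 208.401713 = 4,520.1164

$4,520.12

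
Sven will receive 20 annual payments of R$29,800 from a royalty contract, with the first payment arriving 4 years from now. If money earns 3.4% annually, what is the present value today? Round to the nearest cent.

PV at t=3 (ordinary 20-year annuity): 29800 × a(20|0.034) = 29800 × 14.341867 = 427,387.6330
PV₀ = 427,387.6330 / (1+0.034)^3 = 427,387.6330 / 1.105507 = 386,598.6516

R$386,598.65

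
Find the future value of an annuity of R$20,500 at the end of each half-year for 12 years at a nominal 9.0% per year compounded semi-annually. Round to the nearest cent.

R$854,628.52

Periodic rate i = 0.09/2 = 0.045; n = 12 × 2 = 24 periods.
FV = 20500 × [(1+0.045)^24 − 1] / 0.045 = 20500 × 41.689196 = 854,628.5244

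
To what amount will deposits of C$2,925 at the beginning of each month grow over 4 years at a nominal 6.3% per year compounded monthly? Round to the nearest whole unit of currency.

Periodic rate i = 0.063/12 = 0.00525; n = 4 × 12 = 48 periods.
Accumulation factor s(48|0.00525) × (1+i) = 54.713977; FV = 2925 × 54.713977 = 160,038.3824
(Beginning-of-period payments → annuity-due factor ×(1+i).)

C$160,038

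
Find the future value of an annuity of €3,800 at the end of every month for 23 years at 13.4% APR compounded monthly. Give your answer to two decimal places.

With 12 periods per year: i = 0.0111667, n = 276.
FV = PMT · [(1+i)^n − 1] / i = 3800 · 1829.796742 = 6,953,227.6185

€6,953,227.62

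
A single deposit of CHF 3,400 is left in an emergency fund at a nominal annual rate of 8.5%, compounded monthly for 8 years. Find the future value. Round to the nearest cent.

CHF 6,695.12

With 12 periods per year: i = 0.00708333, n = 96.
FV = 3,400 × (1 + 0.00708333)^96 = 6,695.1167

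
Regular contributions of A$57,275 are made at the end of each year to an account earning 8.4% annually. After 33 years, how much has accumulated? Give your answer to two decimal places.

Accumulation factor s(33|0.084) = 158.580573; FV = 57275 × 158.580573 = 9,082,702.3086

A$9,082,702.31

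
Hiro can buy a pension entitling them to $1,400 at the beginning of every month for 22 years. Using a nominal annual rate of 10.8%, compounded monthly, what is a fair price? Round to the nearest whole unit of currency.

i = 0.108/12 = 0.009 per month; n = 22·12 = 264.
PV = 1400 × [1 − (1+0.009)^(−264)] / 0.009 × (1+i) = 1400 × 101.582265 = 142,215.1713
(annuity-due: payments at period start, so ×(1+i).)

$142,215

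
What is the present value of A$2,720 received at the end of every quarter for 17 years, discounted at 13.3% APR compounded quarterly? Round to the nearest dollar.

With 4 periods per year: i = 0.03325, n = 68.
Annuity factor a(68|0.03325) = 26.822516; PV = 2720 × 26.822516 = 72,957.2449

A$72,957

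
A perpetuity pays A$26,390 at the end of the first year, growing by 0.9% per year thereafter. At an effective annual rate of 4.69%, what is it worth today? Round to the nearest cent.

PV = PMT / (i − g) = 26390 / (0.0469 − 0.009) = 26390 / 0.037900 = 696,306.0686

A$696,306.07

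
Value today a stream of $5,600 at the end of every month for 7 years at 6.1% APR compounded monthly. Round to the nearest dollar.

$382,082

With 12 periods per year: i = 0.00508333, n = 84.
PV = 5600 × [1 − (1+0.00508333)^(−84)] / 0.00508333 = 5600 × 68.228920 = 382,081.9520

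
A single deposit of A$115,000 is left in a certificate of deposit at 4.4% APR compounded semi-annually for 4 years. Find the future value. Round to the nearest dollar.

Periodic rate i = 0.044/2 = 0.022; n = 4 × 2 = 8 periods.
115,000 × (1+0.022)^8 = 115,000 × 1.190165 = 136,868.9724

A$136,869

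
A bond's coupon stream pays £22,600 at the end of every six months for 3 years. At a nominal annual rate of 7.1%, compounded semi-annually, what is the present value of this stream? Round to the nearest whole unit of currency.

With 2 periods per year: i = 0.0355, n = 6.
PV = PMT · [1 − (1+i)^(−n)] / i = 22600 · 5.319813 = 120,227.7644

£120,228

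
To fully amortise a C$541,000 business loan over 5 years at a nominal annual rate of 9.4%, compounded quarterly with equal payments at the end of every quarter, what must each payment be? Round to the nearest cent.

With 4 periods per year: i = 0.0235, n = 20.
PMT = 541000 / ( [1 − (1+0.0235)^(−20)] / 0.0235 ) = 541000 / 15.812342 = 34,213.7804

C$34,213.78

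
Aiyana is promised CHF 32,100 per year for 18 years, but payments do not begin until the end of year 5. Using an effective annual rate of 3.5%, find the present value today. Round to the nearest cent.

CHF 368,958.86

PV at t=4 (ordinary 18-year annuity): 32100 × a(18|0.035) = 32100 × 13.189682 = 423,388.7834
Discount back 4 years: 423,388.7834 × (1+0.035)^(−4) = 423,388.7834 × 0.871442 = 368,958.8646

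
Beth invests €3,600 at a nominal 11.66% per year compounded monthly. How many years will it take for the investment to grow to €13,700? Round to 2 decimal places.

11.52 years

Periodic rate i = 0.1166/12 = 0.00971667.
(1+i)^n = 13700/3600 = 3.80556, so n = ln 3.80556 / ln 1.00972 = 138.2104 months
= 138.2104/12 years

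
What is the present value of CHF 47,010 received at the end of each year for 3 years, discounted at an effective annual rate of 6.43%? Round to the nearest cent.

CHF 124,665.24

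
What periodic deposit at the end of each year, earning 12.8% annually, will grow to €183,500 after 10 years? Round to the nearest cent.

€10,059.26

FV-annuity factor = 18.241897; PMT = 183500 / 18.241897 = 10,059.2608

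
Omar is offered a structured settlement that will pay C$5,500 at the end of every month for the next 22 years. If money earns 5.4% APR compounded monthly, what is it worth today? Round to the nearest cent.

C$848,657.61

With 12 periods per year: i = 0.0045, n = 264.
PV = PMT · [1 − (1+i)^(−n)] / i = 5500 · 154.301384 = 848,657.6094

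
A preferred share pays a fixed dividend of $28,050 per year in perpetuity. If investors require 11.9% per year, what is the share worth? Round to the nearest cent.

$235,714.29

PV = PMT / i = 28050 / 0.119 = 235,714.2857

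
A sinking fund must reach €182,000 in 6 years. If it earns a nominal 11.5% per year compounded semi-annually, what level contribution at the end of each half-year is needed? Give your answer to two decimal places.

i = 0.115/2 = 0.0575 per half-year; n = 6·2 = 12.
PMT = 182000 / ( [(1+0.0575)^12 − 1] / 0.0575 ) = 182000 / 16.625747 = 10,946.8764

€10,946.88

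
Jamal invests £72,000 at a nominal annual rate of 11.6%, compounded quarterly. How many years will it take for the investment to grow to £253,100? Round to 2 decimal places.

Periodic rate i = 0.116/4 = 0.029.
n = ln(253100/72000) / ln(1+0.029) = ln(3.51528) / 0.028587 = 43.9745 quarters
= 43.9745/4 years

10.99 years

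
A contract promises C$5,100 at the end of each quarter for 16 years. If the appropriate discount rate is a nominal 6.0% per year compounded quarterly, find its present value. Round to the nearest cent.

C$208,885.05

With 4 periods per year: i = 0.015, n = 64.
PV = 5100 × [1 − (1+0.015)^(−64)] / 0.015 = 5100 × 40.957853 = 208,885.0502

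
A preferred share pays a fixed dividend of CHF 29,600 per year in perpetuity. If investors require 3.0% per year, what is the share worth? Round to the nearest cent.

CHF 986,666.67

PV = PMT / i = 29600 / 0.03 = 986,666.6667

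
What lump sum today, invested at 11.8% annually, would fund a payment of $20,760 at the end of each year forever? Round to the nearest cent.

$175,932.20

PV = PMT / i = 20760 / 0.118 = 175,932.2034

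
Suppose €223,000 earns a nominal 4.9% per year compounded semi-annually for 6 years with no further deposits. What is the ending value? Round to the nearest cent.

Periodic rate i = 0.049/2 = 0.0245; n = 6 × 2 = 12 periods.
FV = PV·(1+i)^n = 223,000 × 1.337037 = 298,159.3383

€298,159.34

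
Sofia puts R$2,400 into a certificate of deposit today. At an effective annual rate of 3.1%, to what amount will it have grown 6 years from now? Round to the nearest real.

R$2,882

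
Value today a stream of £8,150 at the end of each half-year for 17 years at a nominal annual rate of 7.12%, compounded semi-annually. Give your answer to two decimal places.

£159,241.34

i = 0.0712/2 = 0.0356 per half-year; n = 17·2 = 34.
PV = 8150 × [1 − (1+0.0356)^(−34)] / 0.0356 = 8150 × 19.538815 = 159,241.3444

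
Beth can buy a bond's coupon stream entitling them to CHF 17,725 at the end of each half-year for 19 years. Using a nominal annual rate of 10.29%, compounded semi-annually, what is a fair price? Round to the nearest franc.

CHF 293,314

With 2 periods per year: i = 0.05145, n = 38.
PV = 17725 × [1 − (1+0.05145)^(−38)] / 0.05145 = 17725 × 16.548016 = 293,313.5775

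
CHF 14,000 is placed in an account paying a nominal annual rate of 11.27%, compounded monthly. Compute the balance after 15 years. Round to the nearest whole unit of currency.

Periodic rate i = 0.1127/12 = 0.00939167; n = 15 × 12 = 180 periods.
FV = 14,000 × (1 + 0.00939167)^180 = 75,314.1761

CHF 75,314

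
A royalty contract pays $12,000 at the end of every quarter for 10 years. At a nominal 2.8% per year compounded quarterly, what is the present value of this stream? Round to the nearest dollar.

$417,392

i = 0.028/4 = 0.007 per quarter; n = 10·4 = 40.
PV = PMT · [1 − (1+i)^(−n)] / i = 12000 · 34.782667 = 417,392.0043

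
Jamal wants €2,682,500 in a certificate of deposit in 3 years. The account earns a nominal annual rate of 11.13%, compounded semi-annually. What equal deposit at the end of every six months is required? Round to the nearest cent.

€388,805.77

Periodic rate i = 0.1113/2 = 0.05565; n = 3 × 2 = 6 periods.
PMT = 2.6825e+06 / ( [(1+0.05565)^6 − 1] / 0.05565 ) = 2.6825e+06 / 6.899332 = 388,805.7746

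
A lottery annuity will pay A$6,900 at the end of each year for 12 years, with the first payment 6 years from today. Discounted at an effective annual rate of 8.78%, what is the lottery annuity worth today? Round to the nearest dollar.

Value one period before first payment (t=5): 6900 × [1 − (1+0.0878)^(−12)] / 0.0878 = 6900 × 7.240776 = 49,961.3530
PV₀ = 49,961.3530 / (1+0.0878)^5 = 49,961.3530 / 1.523159 = 32,801.1385

A$32,801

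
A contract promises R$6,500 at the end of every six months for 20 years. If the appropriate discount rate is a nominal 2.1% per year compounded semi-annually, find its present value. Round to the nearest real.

i = 0.021/2 = 0.0105 per half-year; n = 20·2 = 40.
Annuity factor a(40|0.0105) = 32.525036; PV = 6500 × 32.525036 = 211,412.7340

R$211,413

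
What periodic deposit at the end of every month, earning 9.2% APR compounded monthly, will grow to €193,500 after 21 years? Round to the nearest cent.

€253.48

i = 0.092/12 = 0.00766667 per month; n = 21·12 = 252.
PMT = 193500 / ( [(1+0.00766667)^252 − 1] / 0.00766667 ) = 193500 / 763.385732 = 253.4761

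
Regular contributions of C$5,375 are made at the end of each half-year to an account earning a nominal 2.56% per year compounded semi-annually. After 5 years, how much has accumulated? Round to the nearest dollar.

C$56,954

With 2 periods per year: i = 0.0128, n = 10.
FV = PMT · [(1+i)^n − 1] / i = 5375 · 10.596108 = 56,954.0807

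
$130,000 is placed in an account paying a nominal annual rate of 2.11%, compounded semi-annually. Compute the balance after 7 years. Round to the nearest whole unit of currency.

i = 0.0211/2 = 0.01055 per half-year; n = 7·2 = 14.
FV = PV·(1+i)^n = 130,000 × 1.158269 = 150,574.9203

$150,575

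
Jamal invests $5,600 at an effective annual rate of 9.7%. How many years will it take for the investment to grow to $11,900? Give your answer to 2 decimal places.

8.14 years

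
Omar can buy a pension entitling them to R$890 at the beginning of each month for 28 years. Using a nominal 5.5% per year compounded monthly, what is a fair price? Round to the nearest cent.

i = 0.055/12 = 0.00458333 per month; n = 28·12 = 336.
PV = 890 × [1 − (1+0.00458333)^(−336)] / 0.00458333 × (1+i) = 890 × 172.027762 = 153,104.7085
(Beginning-of-period payments → annuity-due factor ×(1+i).)

R$153,104.71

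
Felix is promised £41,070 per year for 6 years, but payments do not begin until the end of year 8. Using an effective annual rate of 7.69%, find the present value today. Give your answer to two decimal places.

Value one period before first payment (t=7): 41070 × [1 − (1+0.0769)^(−6)] / 0.0769 = 41070 × 4.666679 = 191,660.4878
Discount back 7 years: 191,660.4878 × (1+0.0769)^(−7) = 191,660.4878 × 0.595350 = 114,105.0723

£114,105.07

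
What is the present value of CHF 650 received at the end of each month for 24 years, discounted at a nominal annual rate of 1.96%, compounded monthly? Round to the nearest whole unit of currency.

CHF 149,238

Periodic rate i = 0.0196/12 = 0.00163333; n = 24 × 12 = 288 periods.
Annuity factor a(288|0.00163333) = 229.596669; PV = 650 × 229.596669 = 149,237.8349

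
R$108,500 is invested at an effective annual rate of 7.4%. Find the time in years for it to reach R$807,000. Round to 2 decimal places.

28.11 years

(1+i)^n = 807000/108500 = 7.43779, so n = ln 7.43779 / ln 1.074 = 28.1072 years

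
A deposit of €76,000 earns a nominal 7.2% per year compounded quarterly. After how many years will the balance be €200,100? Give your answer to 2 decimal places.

Periodic rate i = 0.072/4 = 0.018.
n = ln(200100/76000) / ln(1+0.018) = ln(2.63289) / 0.017840 = 54.2650 quarters
= 54.2650/4 years

13.57 years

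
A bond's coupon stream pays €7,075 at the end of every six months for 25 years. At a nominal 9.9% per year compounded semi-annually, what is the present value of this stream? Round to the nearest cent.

€130,164.93

i = 0.099/2 = 0.0495 per half-year; n = 25·2 = 50.
PV = PMT · [1 − (1+i)^(−n)] / i = 7075 · 18.397870 = 130,164.9313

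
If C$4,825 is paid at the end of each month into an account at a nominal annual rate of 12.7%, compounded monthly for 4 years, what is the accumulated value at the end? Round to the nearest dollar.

C$299,773

Periodic rate i = 0.127/12 = 0.0105833; n = 4 × 12 = 48 periods.
Accumulation factor s(48|0.0105833) = 62.129149; FV = 4825 × 62.129149 = 299,773.1442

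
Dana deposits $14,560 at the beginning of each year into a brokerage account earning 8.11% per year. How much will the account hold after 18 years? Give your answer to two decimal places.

$595,844.73

FV = PMT · [(1+i)^n − 1] / i × (1+i) = 14560 · 40.923402 = 595,844.7281
(Beginning-of-period payments → annuity-due factor ×(1+i).)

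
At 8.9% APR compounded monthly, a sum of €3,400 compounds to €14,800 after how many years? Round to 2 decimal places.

16.59 years

Periodic rate i = 0.089/12 = 0.00741667.
(1+i)^n = 14800/3400 = 4.35294, so n = ln 4.35294 / ln 1.00742 = 199.0516 months
= 199.0516/12 years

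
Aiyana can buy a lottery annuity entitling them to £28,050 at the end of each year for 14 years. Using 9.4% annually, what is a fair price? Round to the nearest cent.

PV = PMT · [1 − (1+i)^(−n)] / i = 28050 · 7.613965 = 213,571.7088

£213,571.71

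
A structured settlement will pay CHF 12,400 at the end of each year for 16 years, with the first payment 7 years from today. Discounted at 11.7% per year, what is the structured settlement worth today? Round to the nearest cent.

PV at t=6 (ordinary 16-year annuity): 12400 × a(16|0.117) = 12400 × 7.091672 = 87,936.7356
Discount back 6 years: 87,936.7356 × (1+0.117)^(−6) = 87,936.7356 × 0.514850 = 45,274.2538

CHF 45,274.25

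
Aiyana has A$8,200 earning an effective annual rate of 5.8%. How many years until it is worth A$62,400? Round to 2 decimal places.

n = ln(62400/8200) / ln(1+0.058) = ln(7.60976) / 0.056380 = 35.9954 years

36.00 years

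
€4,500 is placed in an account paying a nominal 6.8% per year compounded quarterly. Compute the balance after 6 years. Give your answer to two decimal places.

€6,743.97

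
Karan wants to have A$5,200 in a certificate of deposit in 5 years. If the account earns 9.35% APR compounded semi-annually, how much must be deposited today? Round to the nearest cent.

A$3,292.86

i = 0.0935/2 = 0.04675 per half-year; n = 5·2 = 10.
PV = FV·(1+i)^(−n) = 5,200 × 0.633243 = 3,292.8629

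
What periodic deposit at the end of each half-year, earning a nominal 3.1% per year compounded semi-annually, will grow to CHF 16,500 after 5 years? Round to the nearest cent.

i = 0.031/2 = 0.0155 per half-year; n = 5·2 = 10.
FV-annuity factor = 10.727127; PMT = 16500 / 10.727127 = 1,538.1565

CHF 1,538.16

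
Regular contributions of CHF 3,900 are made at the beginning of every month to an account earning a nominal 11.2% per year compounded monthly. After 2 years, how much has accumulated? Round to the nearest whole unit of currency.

CHF 105,343

With 12 periods per year: i = 0.00933333, n = 24.
FV = 3900 × [(1+0.00933333)^24 − 1] / 0.00933333 × (1+i) = 3900 × 27.011057 = 105,343.1204
(Beginning-of-period payments → annuity-due factor ×(1+i).)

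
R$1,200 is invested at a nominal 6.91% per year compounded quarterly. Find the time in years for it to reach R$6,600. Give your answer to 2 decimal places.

24.88 years

Periodic rate i = 0.0691/4 = 0.017275.
n = ln(6600/1200) / ln(1+0.017275) = ln(5.50000) / 0.017127 = 99.5329 quarters
= 99.5329/4 years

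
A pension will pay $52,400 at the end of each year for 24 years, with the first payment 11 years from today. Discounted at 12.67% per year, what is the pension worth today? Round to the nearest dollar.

$118,288

PV at t=10 (ordinary 24-year annuity): 52400 × a(24|0.1267) = 52400 × 7.442025 = 389,962.1334
Discount back 10 years: 389,962.1334 × (1+0.1267)^(−10) = 389,962.1334 × 0.303331 = 118,287.6747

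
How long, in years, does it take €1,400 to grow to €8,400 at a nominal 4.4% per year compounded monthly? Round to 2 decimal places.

Periodic rate i = 0.044/12 = 0.00366667.
(1+i)^n = 8400/1400 = 6.00000, so n = ln 6.00000 / ln 1.00367 = 489.5570 months
= 489.5570/12 years

40.80 years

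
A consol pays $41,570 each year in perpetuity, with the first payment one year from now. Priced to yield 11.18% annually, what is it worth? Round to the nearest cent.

$371,824.69

PV = C/r = 41570/0.1118 = 371,824.6869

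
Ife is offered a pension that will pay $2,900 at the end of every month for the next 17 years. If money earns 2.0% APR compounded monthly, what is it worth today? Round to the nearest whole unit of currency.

$501,169

i = 0.02/12 = 0.00166667 per month; n = 17·12 = 204.
PV = 2900 × [1 − (1+0.00166667)^(−204)] / 0.00166667 = 2900 × 172.816923 = 501,169.0754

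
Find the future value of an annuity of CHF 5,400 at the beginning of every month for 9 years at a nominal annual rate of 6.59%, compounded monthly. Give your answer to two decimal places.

CHF 797,546.85

Periodic rate i = 0.0659/12 = 0.00549167; n = 9 × 12 = 108 periods.
Accumulation factor s(108|0.00549167) × (1+i) = 147.693861; FV = 5400 × 147.693861 = 797,546.8485
Payments are at the start of each period, so multiply by (1+i).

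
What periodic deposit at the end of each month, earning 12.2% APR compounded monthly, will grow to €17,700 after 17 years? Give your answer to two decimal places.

€26.18

i = 0.122/12 = 0.0101667 per month; n = 17·12 = 204.
PMT = 17700 / ( [(1+0.0101667)^204 − 1] / 0.0101667 ) = 17700 / 676.101633 = 26.1795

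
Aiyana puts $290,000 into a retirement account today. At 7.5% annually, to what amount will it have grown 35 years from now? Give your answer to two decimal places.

$3,644,972.42

FV = PV·(1+i)^n = 290,000 × 12.568870 = 3,644,972.4214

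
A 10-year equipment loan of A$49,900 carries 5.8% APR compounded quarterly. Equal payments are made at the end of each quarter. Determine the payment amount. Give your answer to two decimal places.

A$1,652.83

i = 0.058/4 = 0.0145 per quarter; n = 10·4 = 40.
Annuity-PV factor = 30.190684; PMT = 49900 / 30.190684 = 1,652.8278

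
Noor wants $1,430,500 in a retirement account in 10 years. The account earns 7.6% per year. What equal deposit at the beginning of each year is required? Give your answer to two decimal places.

$93,530.03

PMT = 1.4305e+06 / ( [(1+0.076)^10 − 1] / 0.076 × (1+i) ) = 1.4305e+06 / 15.294553 = 93,530.0306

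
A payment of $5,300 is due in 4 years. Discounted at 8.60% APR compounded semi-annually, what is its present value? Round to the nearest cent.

Periodic rate i = 0.086/2 = 0.043; n = 4 × 2 = 8 periods.
Discount factor = (1+0.043)^(−8) = 0.714045; PV = 5,300 × 0.714045 = 3,784.4381

$3,784.44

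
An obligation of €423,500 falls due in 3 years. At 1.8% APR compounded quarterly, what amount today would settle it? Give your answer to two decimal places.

€401,286.10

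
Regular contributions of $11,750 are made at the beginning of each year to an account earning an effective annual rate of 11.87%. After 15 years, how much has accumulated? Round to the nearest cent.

Accumulation factor s(15|0.1187) × (1+i) = 41.270676; FV = 11750 × 41.270676 = 484,930.4429
Payments are at the start of each period, so multiply by (1+i).

$484,930.44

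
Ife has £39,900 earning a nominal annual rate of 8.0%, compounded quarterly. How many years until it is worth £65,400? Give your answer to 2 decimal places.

Periodic rate i = 0.08/4 = 0.02.
(1+i)^n = 65400/39900 = 1.63910, so n = ln 1.63910 / ln 1.02 = 24.9536 quarters
= 24.9536/4 years

6.24 years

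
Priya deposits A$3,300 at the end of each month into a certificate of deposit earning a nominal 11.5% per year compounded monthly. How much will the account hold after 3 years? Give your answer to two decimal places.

i = 0.115/12 = 0.00958333 per month; n = 3·12 = 36.
Accumulation factor s(36|0.00958333) = 42.748428; FV = 3300 × 42.748428 = 141,069.8122

A$141,069.81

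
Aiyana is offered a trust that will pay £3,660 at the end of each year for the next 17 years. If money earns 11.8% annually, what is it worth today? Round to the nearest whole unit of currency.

PV = 3660 × [1 − (1+0.118)^(−17)] / 0.118 = 3660 × 7.202224 = 26,360.1402

£26,360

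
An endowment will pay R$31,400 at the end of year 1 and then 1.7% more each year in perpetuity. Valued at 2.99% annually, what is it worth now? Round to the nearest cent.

PV = D₁/(r − g) = 31400/(0.0299 − 0.017) = 2,434,108.5271

R$2,434,108.53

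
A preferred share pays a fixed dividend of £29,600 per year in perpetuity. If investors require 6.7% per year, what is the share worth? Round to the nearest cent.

PV = C/r = 29600/0.067 = 441,791.0448

£441,791.04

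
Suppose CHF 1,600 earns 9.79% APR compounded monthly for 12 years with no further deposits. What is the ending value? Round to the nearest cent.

i = 0.0979/12 = 0.00815833 per month; n = 12·12 = 144.
1,600 × (1+0.00815833)^144 = 1,600 × 3.222101 = 5,155.3620

CHF 5,155.36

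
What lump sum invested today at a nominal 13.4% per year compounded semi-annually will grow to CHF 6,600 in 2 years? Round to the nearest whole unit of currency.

CHF 5,092

Periodic rate i = 0.134/2 = 0.067; n = 2 × 2 = 4 periods.
PV = FV·(1+i)^(−n) = 6,600 × 0.771511 = 5,091.9749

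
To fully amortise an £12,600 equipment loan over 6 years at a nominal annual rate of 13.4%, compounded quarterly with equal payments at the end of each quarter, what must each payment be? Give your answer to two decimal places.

£772.33

Periodic rate i = 0.134/4 = 0.0335; n = 6 × 4 = 24 periods.
Annuity-PV factor = 16.314332; PMT = 12600 / 16.314332 = 772.3271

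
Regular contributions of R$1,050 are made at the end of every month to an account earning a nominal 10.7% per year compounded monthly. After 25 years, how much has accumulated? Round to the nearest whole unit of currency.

R$1,571,033

Periodic rate i = 0.107/12 = 0.00891667; n = 25 × 12 = 300 periods.
FV = PMT · [(1+i)^n − 1] / i = 1050 · 1496.222000 = 1,571,033.0998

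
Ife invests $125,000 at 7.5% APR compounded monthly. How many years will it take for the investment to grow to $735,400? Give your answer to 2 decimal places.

23.70 years

Periodic rate i = 0.075/12 = 0.00625.
n = ln(735400/125000) / ln(1+0.00625) = ln(5.88320) / 0.006231 = 284.4213 months
= 284.4213/12 years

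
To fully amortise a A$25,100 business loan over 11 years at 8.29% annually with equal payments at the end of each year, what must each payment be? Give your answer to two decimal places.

Annuity-PV factor = 7.039606; PMT = 25100 / 7.039606 = 3,565.5405

A$3,565.54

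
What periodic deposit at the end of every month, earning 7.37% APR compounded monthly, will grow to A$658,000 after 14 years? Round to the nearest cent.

With 12 periods per year: i = 0.00614167, n = 168.
FV-annuity factor = 292.635771; PMT = 658000 / 292.635771 = 2,248.5289

A$2,248.53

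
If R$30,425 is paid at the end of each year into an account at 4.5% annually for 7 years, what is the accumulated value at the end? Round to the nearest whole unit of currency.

R$243,983

Accumulation factor s(7|0.045) = 8.019152; FV = 30425 × 8.019152 = 243,982.6932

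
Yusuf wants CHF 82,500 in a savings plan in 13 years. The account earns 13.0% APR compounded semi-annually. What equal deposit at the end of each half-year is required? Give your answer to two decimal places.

With 2 periods per year: i = 0.065, n = 26.
FV-annuity factor = 63.715378; PMT = 82500 / 63.715378 = 1,294.8209

CHF 1,294.82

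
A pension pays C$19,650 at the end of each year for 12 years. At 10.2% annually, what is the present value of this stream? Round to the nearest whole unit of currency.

PV = PMT · [1 − (1+i)^(−n)] / i = 19650 · 6.747448 = 132,587.3463

C$132,587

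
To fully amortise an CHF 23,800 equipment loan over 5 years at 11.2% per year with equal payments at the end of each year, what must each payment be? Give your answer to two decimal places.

CHF 6,472.00

PMT = 23800 / ( [1 − (1+0.112)^(−5)] / 0.112 ) = 23800 / 3.677378 = 6,472.0031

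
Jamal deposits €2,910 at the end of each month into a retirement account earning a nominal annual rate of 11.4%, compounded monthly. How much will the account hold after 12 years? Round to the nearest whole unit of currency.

With 12 periods per year: i = 0.0095, n = 144.
FV = 2910 × [(1+0.0095)^144 − 1] / 0.0095 = 2910 × 305.495709 = 888,992.5127

€888,993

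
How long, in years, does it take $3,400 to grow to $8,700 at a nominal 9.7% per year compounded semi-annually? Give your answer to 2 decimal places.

9.92 years

Periodic rate i = 0.097/2 = 0.0485.
n = ln(8700/3400) / ln(1+0.0485) = ln(2.55882) / 0.047361 = 19.8382 half-years
= 19.8382/2 years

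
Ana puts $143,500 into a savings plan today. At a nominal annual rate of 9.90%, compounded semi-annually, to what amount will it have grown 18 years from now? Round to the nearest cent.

Periodic rate i = 0.099/2 = 0.0495; n = 18 × 2 = 36 periods.
143,500 × (1+0.0495)^36 = 143,500 × 5.693351 = 816,995.8418

$816,995.84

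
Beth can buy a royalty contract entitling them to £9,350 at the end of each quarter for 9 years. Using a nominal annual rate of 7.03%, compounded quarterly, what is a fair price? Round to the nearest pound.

£247,871

With 4 periods per year: i = 0.017575, n = 36.
Annuity factor a(36|0.017575) = 26.510226; PV = 9350 × 26.510226 = 247,870.6154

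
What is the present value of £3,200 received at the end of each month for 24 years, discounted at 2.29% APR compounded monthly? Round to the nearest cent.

£708,500.10

Periodic rate i = 0.0229/12 = 0.00190833; n = 24 × 12 = 288 periods.
PV = 3200 × [1 − (1+0.00190833)^(−288)] / 0.00190833 = 3200 × 221.406283 = 708,500.1048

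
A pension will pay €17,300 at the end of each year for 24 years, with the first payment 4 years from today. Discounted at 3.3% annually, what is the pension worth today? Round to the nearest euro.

€257,404

PV at t=3 (ordinary 24-year annuity): 17300 × a(24|0.033) = 17300 × 16.400996 = 283,737.2375
PV₀ = 283,737.2375 / (1+0.033)^3 = 283,737.2375 / 1.102303 = 257,404.0475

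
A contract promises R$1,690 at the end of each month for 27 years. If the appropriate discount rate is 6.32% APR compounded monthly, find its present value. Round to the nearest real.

R$262,378

i = 0.0632/12 = 0.00526667 per month; n = 27·12 = 324.
PV = 1690 × [1 − (1+0.00526667)^(−324)] / 0.00526667 = 1690 × 155.253283 = 262,378.0488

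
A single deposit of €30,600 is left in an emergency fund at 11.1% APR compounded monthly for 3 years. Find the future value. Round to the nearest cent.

With 12 periods per year: i = 0.00925, n = 36.
30,600 × (1+0.00925)^36 = 30,600 × 1.393013 = 42,626.2097

€42,626.21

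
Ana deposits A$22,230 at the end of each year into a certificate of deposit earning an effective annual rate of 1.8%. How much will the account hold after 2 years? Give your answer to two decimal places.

FV = 22230 × [(1+0.018)^2 − 1] / 0.018 = 22230 × 2.018000 = 44,860.1400

A$44,860.14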